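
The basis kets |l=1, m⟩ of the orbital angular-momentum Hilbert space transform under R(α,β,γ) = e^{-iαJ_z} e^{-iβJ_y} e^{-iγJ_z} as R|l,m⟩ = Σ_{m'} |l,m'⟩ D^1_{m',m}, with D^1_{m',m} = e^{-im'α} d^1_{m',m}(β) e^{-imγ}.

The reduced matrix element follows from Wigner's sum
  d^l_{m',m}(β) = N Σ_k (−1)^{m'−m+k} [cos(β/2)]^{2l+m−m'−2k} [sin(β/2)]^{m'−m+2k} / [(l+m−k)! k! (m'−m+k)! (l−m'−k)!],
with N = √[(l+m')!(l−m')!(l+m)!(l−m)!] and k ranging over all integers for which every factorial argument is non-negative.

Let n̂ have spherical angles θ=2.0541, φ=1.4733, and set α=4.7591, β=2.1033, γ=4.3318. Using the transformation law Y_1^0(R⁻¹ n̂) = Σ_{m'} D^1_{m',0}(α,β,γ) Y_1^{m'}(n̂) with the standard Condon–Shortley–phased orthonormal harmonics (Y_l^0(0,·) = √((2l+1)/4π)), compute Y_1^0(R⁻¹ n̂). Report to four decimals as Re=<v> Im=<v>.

Re=-0.2536 Im=0.0000

Need the full column D^1_{m',0} for m'=−1..1 at α=4.7591, β=2.1033, γ=4.3318.
cos(β/2)=0.496139, sin(β/2)=0.868243
d^1_{-1,0}: single k=1 term ⇒ +0.609200;  D = +0.028446-0.608535i
d^1_{0,0}: k∈[0..1] ⇒ +0.246154 -0.753846 = -0.507692;  D = -0.507692+0.000000i
d^1_{1,0}: single k=0 term ⇒ -0.609200;  D = -0.028446-0.608535i
Y_1^{m'}(θ=2.0541,φ=1.4733) and Σ D·Y over m':
  (+0.0284-0.6085i)·(+0.0298-0.3045i)  (-0.5077+0.0000i)·(-0.2271+0.0000i)  (-0.0284-0.6085i)·(-0.0298-0.3045i)
Y_1^0(R⁻¹ n̂) = -0.253592+0.000000i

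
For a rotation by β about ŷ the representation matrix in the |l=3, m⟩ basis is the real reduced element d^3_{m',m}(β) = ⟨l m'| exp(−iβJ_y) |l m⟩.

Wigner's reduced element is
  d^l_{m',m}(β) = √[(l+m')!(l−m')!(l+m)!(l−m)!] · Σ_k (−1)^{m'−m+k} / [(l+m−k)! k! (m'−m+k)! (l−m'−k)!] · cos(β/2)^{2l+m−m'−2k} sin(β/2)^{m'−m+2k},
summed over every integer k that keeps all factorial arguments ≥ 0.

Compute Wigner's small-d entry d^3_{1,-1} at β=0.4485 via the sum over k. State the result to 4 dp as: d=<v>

d^3_{1,-1}(β=0.4485) via Wigner's sum:
c=cos(0.4485/2)=0.974961, s=sin(0.4485/2)=0.222375; N=√[24·2·2·24]=48.000000
The bounds max(0,m−m')=0 and min(l+m,l−m')=2 give 3 terms
  k=0: (−1)^2·48.0000/(8)·0.9750^4·0.2224^2 = +0.268085
  k=1: (−1)^3·48.0000/(6)·0.9750^2·0.2224^4 = -0.018596
  k=2: (−1)^4·48.0000/(48)·0.9750^0·0.2224^6 = +0.000121
d^3_{1,-1}(0.4485) = +0.268085 -0.018596 +0.000121 = +0.249611

d=0.2496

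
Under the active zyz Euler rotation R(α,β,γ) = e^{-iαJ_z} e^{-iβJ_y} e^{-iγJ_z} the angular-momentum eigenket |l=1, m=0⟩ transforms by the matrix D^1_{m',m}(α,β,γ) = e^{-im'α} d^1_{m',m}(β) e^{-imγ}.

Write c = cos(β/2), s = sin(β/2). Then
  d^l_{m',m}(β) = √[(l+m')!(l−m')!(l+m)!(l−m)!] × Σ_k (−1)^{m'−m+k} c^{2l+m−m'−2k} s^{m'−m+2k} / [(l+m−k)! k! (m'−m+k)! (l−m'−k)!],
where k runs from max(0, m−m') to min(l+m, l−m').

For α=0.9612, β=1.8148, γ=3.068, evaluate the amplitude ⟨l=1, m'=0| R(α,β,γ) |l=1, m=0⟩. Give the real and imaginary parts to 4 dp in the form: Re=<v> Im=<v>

Re=-0.2416 Im=0.0000

First d^1_{0,0}(β=1.8148), then the phase factors e^{-i(0)α} and e^{-i(0)γ}:
c=cos(1.8148/2)=0.615796, s=sin(1.8148/2)=0.787905; N=√[1·1·1·1]=1.000000
k: max(0,(0)−(0))=0 … min(1+(0),1−(0))=1
  k=0: (−1)^0·1.0000/(1)·0.6158^2·0.7879^0 = +0.379205
  k=1: (−1)^1·1.0000/(1)·0.6158^0·0.7879^2 = -0.620795
d^1_{0,0}(1.8148) = +0.379205 -0.620795 = -0.241590
Phases: e^{-i·(0)·0.9612}=+1.000000+0.000000i, e^{-i·(0)·3.068}=+1.000000+0.000000i ⇒ D=-0.241590+0.000000i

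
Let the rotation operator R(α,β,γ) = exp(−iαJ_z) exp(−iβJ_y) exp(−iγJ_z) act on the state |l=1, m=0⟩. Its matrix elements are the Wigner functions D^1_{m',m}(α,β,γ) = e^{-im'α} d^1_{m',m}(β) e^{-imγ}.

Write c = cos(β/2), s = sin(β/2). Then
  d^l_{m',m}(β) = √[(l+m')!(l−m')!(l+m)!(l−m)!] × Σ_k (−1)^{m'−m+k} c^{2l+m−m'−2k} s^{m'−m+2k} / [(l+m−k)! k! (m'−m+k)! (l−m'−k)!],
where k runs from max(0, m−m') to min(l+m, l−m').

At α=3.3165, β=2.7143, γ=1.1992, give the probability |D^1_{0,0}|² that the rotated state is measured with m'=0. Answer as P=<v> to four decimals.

P=0.8283

D^1_{0,0}(3.3165,2.7143,1.1992) = e^{-i·0·3.3165}·d^1_{0,0}(2.7143)·e^{-i·0·1.1992}. Compute d first:
With c≡cos(β/2)=0.212025 and s≡sin(β/2)=0.977264, N=[1·1·1·1]^{1/2}=1.000000
Admissible k: 0..1 (factorial args all ≥0)
  k=0: (−1)^0·1.0000/(1)·0.2120^2·0.9773^0 = +0.044954
  k=1: (−1)^1·1.0000/(1)·0.2120^0·0.9773^2 = -0.955046
d^1_{0,0}(2.7143) = +0.044954 -0.955046 = -0.910091
|D^1_{0,0}|² = |d^1_{0,0}(β)|² = (-0.910091)² = 0.828266 (the z-rotation phases have unit modulus)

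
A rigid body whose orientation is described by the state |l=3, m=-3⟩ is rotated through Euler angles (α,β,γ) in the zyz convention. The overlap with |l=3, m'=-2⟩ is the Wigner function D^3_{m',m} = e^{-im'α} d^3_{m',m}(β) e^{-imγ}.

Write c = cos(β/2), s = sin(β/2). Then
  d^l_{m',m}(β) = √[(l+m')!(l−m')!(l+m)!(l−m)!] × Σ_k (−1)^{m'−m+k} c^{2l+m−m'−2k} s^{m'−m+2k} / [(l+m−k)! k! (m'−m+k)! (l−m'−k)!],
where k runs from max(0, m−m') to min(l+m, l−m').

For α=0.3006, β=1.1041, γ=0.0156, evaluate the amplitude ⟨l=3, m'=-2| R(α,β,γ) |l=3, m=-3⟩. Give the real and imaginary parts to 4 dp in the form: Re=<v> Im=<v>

D^3_{-2,-3}(0.3006,1.1041,0.0156) = e^{-i·-2·0.3006}·d^3_{-2,-3}(1.1041)·e^{-i·-3·0.0156}. Compute d first:
With c≡cos(β/2)=0.851451 and s≡sin(β/2)=0.524434, N=[1·120·1·720]^{1/2}=293.938769
k: max(0,(-3)−(-2))=0 … min(3+(-3),3−(-2))=0
  k=0: (−1)^1·293.9388/(120)·0.8515^5·0.5244^1 = -0.574864
d^3_{-2,-3}(1.1041) = -0.574864
D = (+0.824657+0.565632i)·(-0.574864)·(+0.998905+0.046783i) = -0.458335-0.346984i

Re=-0.4583 Im=-0.3470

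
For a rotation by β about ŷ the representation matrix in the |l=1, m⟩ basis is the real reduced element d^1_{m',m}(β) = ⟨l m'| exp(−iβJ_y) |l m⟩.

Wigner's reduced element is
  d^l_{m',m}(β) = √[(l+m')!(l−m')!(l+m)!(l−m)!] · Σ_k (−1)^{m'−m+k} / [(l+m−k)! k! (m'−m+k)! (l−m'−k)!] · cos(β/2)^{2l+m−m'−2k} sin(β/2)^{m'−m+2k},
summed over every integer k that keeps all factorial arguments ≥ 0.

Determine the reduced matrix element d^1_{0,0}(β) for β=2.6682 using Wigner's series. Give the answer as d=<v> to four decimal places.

d^1_{0,0}(β=2.6682) via Wigner's sum:
Half-angle: c=0.234492, s=0.972118. N=√(1·1·1·1)=1.000000
Admissible k: 0..1 (factorial args all ≥0)
  k=0: (−1)^0·1.0000/(1)·0.2345^2·0.9721^0 = +0.054987
  k=1: (−1)^1·1.0000/(1)·0.2345^0·0.9721^2 = -0.945013
d^1_{0,0}(2.6682) = +0.054987 -0.945013 = -0.890027

d=-0.8900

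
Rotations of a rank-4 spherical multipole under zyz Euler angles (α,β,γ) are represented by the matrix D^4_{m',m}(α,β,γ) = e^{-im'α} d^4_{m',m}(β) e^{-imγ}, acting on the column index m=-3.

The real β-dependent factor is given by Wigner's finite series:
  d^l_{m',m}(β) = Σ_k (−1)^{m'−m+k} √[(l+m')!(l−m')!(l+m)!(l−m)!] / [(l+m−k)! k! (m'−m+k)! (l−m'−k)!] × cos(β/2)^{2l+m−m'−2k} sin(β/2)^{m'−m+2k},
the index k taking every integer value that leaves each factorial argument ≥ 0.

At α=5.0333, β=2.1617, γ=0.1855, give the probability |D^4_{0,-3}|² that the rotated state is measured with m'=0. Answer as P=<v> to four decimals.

P=0.2227

First d^4_{0,-3}(β=2.1617), then the phase factors e^{-i(0)α} and e^{-i(-3)γ}:
Half-angle: c=0.470579, s=0.882358. N=√(24·24·1·5040)=1703.830978
The bounds max(0,m−m')=0 and min(l+m,l−m')=1 give 2 terms
  k=0: (−1)^3·1703.8310/(144)·0.4706^5·0.8824^3 = -0.187568
  k=1: (−1)^4·1703.8310/(144)·0.4706^3·0.8824^5 = +0.659454
d^4_{0,-3}(2.1617) = -0.187568 +0.659454 = +0.471886
|D^4_{0,-3}|² = |d^4_{0,-3}(β)|² = (+0.471886)² = 0.222677 (the z-rotation phases have unit modulus)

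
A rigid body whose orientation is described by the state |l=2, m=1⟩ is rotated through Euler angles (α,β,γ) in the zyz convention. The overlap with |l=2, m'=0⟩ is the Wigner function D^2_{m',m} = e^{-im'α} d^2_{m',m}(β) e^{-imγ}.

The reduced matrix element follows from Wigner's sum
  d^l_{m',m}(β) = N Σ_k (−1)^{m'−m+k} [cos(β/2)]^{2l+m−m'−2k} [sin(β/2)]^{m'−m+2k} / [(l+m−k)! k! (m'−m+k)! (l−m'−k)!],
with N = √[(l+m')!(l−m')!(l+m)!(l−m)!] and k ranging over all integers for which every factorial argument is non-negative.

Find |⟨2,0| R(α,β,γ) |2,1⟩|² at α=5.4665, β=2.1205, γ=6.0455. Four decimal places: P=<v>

Split into d^2_{0,1}(β=2.1205) × two z-phases.
Half-angle: c=0.488654, s=0.872478. N=√(2·2·6·1)=4.898979
k: max(0,(1)−(0))=1 … min(2+(1),2−(0))=2
  k=1: (−1)^0·4.8990/(2)·0.4887^3·0.8725^1 = +0.249364
  k=2: (−1)^1·4.8990/(2)·0.4887^1·0.8725^3 = -0.794950
d^2_{0,1}(2.1205) = +0.249364 -0.794950 = -0.545586
|D^2_{0,1}|² = |d^2_{0,1}(β)|² = (-0.545586)² = 0.297664 (the z-rotation phases have unit modulus)

P=0.2977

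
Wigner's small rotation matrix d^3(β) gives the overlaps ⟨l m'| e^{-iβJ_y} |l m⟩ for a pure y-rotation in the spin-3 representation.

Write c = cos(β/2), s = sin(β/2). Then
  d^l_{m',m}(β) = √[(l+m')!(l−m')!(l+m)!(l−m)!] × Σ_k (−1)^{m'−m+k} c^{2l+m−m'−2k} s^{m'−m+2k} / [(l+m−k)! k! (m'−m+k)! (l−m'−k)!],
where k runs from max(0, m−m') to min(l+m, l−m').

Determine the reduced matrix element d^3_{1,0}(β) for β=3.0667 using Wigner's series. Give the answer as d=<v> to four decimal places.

d^3_{1,0}(β=3.0667) via Wigner's sum:
Half-angle: c=0.037438, s=0.999299. N=√(24·2·6·6)=41.569219
k∈{0,1,2} keeps every argument non-negative
  k=0: (−1)^1·41.5692/(12)·0.0374^5·0.9993^1 = -0.000000
  k=1: (−1)^2·41.5692/(4)·0.0374^3·0.9993^3 = +0.000544
  k=2: (−1)^3·41.5692/(12)·0.0374^1·0.9993^5 = -0.129234
d^3_{1,0}(3.0667) = -0.000000 +0.000544 -0.129234 = -0.128690

d=-0.1287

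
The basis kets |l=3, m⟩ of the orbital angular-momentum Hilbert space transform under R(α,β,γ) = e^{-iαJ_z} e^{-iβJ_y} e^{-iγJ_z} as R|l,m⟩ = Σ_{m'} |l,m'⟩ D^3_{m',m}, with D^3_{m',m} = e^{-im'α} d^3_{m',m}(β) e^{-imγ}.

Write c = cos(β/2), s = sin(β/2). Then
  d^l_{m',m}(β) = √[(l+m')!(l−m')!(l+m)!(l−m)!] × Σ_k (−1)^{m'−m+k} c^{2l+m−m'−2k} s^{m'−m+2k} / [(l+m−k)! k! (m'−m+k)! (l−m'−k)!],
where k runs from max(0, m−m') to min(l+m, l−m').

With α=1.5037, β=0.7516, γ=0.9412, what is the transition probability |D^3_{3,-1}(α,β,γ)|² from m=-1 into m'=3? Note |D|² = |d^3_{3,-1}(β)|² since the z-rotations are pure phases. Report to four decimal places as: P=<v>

Split into d^3_{3,-1}(β=0.7516) × two z-phases.
Half-angle: c=0.930214, s=0.367017. N=√(720·1·2·24)=185.903201
The bounds max(0,m−m')=0 and min(l+m,l−m')=0 give 1 term
  k=0: (−1)^4·185.9032/(48)·0.9302^2·0.3670^4 = +0.060807
d^3_{3,-1}(0.7516) = +0.060807
|D^3_{3,-1}|² = |d^3_{3,-1}(β)|² = (+0.060807)² = 0.003698 (the z-rotation phases have unit modulus)

P=0.0037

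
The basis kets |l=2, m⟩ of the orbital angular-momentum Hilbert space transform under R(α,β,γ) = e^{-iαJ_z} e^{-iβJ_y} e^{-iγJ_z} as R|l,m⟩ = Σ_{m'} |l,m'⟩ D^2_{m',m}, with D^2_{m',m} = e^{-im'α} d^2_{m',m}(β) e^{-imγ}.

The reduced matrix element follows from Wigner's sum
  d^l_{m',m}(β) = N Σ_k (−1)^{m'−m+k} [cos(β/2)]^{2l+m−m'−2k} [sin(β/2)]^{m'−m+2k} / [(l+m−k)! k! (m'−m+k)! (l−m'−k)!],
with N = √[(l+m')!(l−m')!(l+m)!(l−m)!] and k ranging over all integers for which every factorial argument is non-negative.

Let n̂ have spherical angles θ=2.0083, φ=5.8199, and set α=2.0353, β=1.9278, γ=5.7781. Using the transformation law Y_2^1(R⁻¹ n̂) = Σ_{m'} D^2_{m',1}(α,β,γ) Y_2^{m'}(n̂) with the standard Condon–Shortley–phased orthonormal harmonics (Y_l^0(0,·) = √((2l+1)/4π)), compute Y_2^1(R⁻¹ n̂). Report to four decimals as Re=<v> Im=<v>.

Need the full column D^2_{m',1} for m'=−2..2 at α=2.0353, β=1.9278, γ=5.7781.
cos(β/2)=0.570321, sin(β/2)=0.821422
d^2_{-2,1}: single k=3 term ⇒ +0.632191;  D = -0.086154-0.626293i
d^2_{-1,1}: k∈[2..3] ⇒ +0.658404 -0.455266 = +0.203138;  D = -0.167518+0.114902i
d^2_{0,1}: k∈[1..2] ⇒ +0.373250 -0.774273 = -0.401023;  D = -0.350948-0.194048i
d^2_{1,1}: k∈[0..1] ⇒ +0.105798 -0.658404 = -0.552606;  D = -0.022420+0.552151i
d^2_{2,1}: single k=0 term ⇒ -0.304757;  D = +0.277781-0.125358i
Y_2^{m'}(θ=2.0083,φ=5.8199) and Σ D·Y over m':
  (-0.0862-0.6263i)·(+0.1903+0.2534i)  (-0.1675+0.1149i)·(-0.2652-0.1325i)  (-0.3509-0.1940i)·(-0.1455+0.0000i)  (-0.0224+0.5522i)·(+0.2652-0.1325i)  (+0.2778-0.1254i)·(+0.1903-0.2534i)
Y_2^1(R⁻¹ n̂) = +0.341364-0.065917i

Re=0.3414 Im=-0.0659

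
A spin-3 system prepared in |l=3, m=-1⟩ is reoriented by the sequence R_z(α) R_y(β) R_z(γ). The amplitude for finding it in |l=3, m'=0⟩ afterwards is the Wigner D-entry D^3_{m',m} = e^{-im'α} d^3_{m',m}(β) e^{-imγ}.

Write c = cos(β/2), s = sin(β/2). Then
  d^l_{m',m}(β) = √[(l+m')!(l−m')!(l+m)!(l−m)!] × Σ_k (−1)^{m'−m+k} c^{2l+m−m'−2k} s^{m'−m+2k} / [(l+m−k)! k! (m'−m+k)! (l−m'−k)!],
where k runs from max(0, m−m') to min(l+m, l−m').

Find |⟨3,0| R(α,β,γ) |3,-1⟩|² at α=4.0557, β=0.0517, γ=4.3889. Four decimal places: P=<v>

Split into d^3_{0,-1}(β=0.0517) × two z-phases.
With c≡cos(β/2)=0.999666 and s≡sin(β/2)=0.025847, N=[6·6·2·24]^{1/2}=41.569219
k: max(0,(-1)−(0))=0 … min(3+(-1),3−(0))=2
  k=0: (−1)^1·41.5692/(12)·0.9997^5·0.0258^1 = -0.089388
  k=1: (−1)^2·41.5692/(4)·0.9997^3·0.0258^3 = +0.000179
  k=2: (−1)^3·41.5692/(12)·0.9997^1·0.0258^5 = -0.000000
d^3_{0,-1}(0.0517) = -0.089388 +0.000179 -0.000000 = -0.089208
|D^3_{0,-1}|² = |d^3_{0,-1}(β)|² = (-0.089208)² = 0.007958 (the z-rotation phases have unit modulus)

P=0.0080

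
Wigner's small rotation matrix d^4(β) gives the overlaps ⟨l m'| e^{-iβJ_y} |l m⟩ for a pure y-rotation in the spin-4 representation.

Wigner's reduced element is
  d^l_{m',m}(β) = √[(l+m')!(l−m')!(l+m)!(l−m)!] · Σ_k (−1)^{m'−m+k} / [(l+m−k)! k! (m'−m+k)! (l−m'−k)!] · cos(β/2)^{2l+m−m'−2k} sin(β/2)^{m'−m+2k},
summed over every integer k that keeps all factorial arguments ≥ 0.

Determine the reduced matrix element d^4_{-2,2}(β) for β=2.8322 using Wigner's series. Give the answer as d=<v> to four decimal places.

d=0.6513

d^4_{-2,2}(β=2.8322) via Wigner's sum:
c=cos(2.8322/2)=0.154080, s=sin(2.8322/2)=0.988058; N=√[2·720·720·2]=1440.000000
k∈{4,5,6} keeps every argument non-negative
  k=4: (−1)^0·1440.0000/(96)·0.1541^4·0.9881^4 = +0.008058
  k=5: (−1)^1·1440.0000/(120)·0.1541^2·0.9881^6 = -0.265076
  k=6: (−1)^2·1440.0000/(1440)·0.1541^0·0.9881^8 = +0.908366
d^4_{-2,2}(2.8322) = +0.008058 -0.265076 +0.908366 = +0.651348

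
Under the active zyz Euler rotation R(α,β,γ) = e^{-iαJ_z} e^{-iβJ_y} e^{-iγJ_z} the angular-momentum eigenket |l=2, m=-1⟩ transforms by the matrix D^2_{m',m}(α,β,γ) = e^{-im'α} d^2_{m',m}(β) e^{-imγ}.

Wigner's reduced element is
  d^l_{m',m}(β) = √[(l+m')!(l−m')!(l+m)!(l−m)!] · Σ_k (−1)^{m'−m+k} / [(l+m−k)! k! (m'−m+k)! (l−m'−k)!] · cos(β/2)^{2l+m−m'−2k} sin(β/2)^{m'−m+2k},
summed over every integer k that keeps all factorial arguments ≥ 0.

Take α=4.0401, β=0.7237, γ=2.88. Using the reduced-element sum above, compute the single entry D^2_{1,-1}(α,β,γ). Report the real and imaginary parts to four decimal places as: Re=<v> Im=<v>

Re=0.1250 Im=-0.2871

First d^2_{1,-1}(β=0.7237), then the phase factors e^{-i(1)α} and e^{-i(-1)γ}:
Half-angle: c=0.935244, s=0.354005. N=√(6·1·1·6)=6.000000
The bounds max(0,m−m')=0 and min(l+m,l−m')=1 give 2 terms
  k=0: (−1)^2·6.0000/(2)·0.9352^2·0.3540^2 = +0.328844
  k=1: (−1)^3·6.0000/(6)·0.9352^0·0.3540^4 = -0.015705
d^2_{1,-1}(0.7237) = +0.328844 -0.015705 = +0.313139
Phases: e^{-i·(1)·4.0401}=-0.622779+0.782398i, e^{-i·(-1)·2.88}=-0.965979+0.258619i ⇒ D=+0.125020-0.287099i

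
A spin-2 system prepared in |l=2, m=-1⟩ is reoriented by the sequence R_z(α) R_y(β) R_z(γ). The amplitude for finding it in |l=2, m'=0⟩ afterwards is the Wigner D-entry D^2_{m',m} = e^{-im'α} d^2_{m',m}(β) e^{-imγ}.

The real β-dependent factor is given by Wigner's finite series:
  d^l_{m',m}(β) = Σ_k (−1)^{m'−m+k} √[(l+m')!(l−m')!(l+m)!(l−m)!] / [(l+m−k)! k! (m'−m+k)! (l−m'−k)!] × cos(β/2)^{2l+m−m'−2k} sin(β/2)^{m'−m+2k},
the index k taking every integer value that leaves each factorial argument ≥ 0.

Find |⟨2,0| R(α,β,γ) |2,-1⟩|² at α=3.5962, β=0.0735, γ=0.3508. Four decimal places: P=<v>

First d^2_{0,-1}(β=0.0735), then the phase factors e^{-i(0)α} and e^{-i(-1)γ}:
Half-angle: c=0.999325, s=0.036742. N=√(2·2·1·6)=4.898979
k∈{0,1} keeps every argument non-negative
  k=0: (−1)^1·4.8990/(2)·0.9993^3·0.0367^1 = -0.089816
  k=1: (−1)^2·4.8990/(2)·0.9993^1·0.0367^3 = +0.000121
d^2_{0,-1}(0.0735) = -0.089816 +0.000121 = -0.089695
|D^2_{0,-1}|² = |d^2_{0,-1}(β)|² = (-0.089695)² = 0.008045 (the z-rotation phases have unit modulus)

P=0.0080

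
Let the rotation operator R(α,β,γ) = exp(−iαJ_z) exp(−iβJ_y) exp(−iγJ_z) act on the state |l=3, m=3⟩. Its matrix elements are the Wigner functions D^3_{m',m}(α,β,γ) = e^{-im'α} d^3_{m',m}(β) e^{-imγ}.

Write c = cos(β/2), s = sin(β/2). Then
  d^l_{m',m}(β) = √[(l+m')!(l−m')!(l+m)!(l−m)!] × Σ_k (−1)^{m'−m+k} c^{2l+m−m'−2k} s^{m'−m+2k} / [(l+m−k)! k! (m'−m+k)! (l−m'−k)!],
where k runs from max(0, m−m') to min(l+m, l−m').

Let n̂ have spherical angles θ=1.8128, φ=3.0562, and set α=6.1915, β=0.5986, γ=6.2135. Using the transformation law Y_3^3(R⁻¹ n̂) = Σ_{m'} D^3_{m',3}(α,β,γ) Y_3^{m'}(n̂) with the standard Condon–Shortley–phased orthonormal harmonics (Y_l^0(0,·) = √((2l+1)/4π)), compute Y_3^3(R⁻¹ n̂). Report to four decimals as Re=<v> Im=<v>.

Need the full column D^3_{m',3} for m'=−3..3 at α=6.1915, β=0.5986, γ=6.2135.
cos(β/2)=0.955543, sin(β/2)=0.294851
d^3_{-3,3}: single k=6 term ⇒ +0.000657;  D = +0.000656-0.000043i
d^3_{-2,3}: single k=5 term ⇒ +0.005216;  D = +0.005214+0.000134i
d^3_{-1,3}: single k=4 term ⇒ +0.026728;  D = +0.026544+0.003130i
d^3_{0,3}: single k=3 term ⇒ +0.100017;  D = +0.097840+0.020757i
d^3_{1,3}: single k=2 term ⇒ +0.280707;  D = +0.268108+0.083153i
d^3_{2,3}: single k=1 term ⇒ +0.575348;  D = +0.531612+0.220031i
d^3_{3,3}: single k=0 term ⇒ +0.761205;  D = +0.673734+0.354282i
Y_3^{m'}(θ=1.8128,φ=3.0562) and Σ D·Y over m':
  (+0.0007-0.0000i)·(-0.3693-0.0967i)  (+0.0052+0.0001i)·(-0.2275-0.0392i)  (+0.0265+0.0031i)·(+0.2228+0.0191i)  (+0.0978+0.0208i)·(+0.2426+0.0000i)  (+0.2681+0.0832i)·(-0.2228+0.0191i)  (+0.5316+0.2200i)·(-0.2275+0.0392i)  (+0.6737+0.3543i)·(+0.3693-0.0967i)
Y_3^3(R⁻¹ n̂) = +0.120374+0.029016i

Re=0.1204 Im=0.0290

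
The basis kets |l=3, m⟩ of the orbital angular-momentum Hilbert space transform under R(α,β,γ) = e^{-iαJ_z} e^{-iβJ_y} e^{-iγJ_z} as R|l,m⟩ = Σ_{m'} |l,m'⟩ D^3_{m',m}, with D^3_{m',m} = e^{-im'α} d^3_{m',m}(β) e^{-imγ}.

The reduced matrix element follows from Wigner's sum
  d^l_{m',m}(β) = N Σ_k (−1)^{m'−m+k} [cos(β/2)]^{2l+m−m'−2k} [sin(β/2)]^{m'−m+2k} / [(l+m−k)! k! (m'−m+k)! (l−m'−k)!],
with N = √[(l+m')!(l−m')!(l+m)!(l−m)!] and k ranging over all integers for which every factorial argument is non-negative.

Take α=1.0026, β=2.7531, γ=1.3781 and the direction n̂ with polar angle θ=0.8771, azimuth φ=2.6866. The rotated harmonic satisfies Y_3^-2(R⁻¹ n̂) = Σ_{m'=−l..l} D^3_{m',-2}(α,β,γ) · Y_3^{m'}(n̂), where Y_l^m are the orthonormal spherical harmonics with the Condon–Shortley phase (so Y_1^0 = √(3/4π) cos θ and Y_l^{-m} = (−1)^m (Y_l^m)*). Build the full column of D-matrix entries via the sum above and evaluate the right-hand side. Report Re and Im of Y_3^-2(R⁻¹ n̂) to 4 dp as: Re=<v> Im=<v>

Re=-0.2704 Im=0.2800

Need the full column D^3_{m',-2} for m'=−3..3 at α=1.0026, β=2.7531, γ=1.3781.
cos(β/2)=0.193027, sin(β/2)=0.981193
d^3_{-3,-2}: single k=1 term ⇒ +0.000644;  D = +0.000559-0.000320i
d^3_{-2,-2}: k∈[0..1] ⇒ +0.000052 -0.006683 = -0.006631;  D = -0.000325+0.006623i
d^3_{-1,-2}: k∈[0..1] ⇒ -0.000831 +0.042968 = +0.042137;  D = -0.034363-0.024387i
d^3_{0,-2}: k∈[0..1] ⇒ +0.007321 -0.189154 = -0.181834;  D = +0.168496-0.068355i
d^3_{1,-2}: k∈[0..1] ⇒ -0.042968 +0.555126 = +0.512157;  D = -0.093104+0.503624i
d^3_{2,-2}: k∈[0..1] ⇒ +0.172673 -0.892335 = -0.719661;  D = -0.526077-0.491075i
d^3_{3,-2}: single k=0 term ⇒ -0.429999;  D = -0.416460+0.107050i
Y_3^{m'}(θ=0.8771,φ=2.6866) and Σ D·Y over m':
  (+0.0006-0.0003i)·(-0.0388-0.1856i)  (-0.0003+0.0066i)·(+0.2371+0.3050i)  (-0.0344-0.0244i)·(-0.2330-0.1140i)  (+0.1685-0.0684i)·(-0.2281+0.0000i)  (-0.0931+0.5036i)·(+0.2330-0.1140i)  (-0.5261-0.4911i)·(+0.2371-0.3050i)  (-0.4165+0.1070i)·(+0.0388-0.1856i)
Y_3^-2(R⁻¹ n̂) = -0.270433+0.280031i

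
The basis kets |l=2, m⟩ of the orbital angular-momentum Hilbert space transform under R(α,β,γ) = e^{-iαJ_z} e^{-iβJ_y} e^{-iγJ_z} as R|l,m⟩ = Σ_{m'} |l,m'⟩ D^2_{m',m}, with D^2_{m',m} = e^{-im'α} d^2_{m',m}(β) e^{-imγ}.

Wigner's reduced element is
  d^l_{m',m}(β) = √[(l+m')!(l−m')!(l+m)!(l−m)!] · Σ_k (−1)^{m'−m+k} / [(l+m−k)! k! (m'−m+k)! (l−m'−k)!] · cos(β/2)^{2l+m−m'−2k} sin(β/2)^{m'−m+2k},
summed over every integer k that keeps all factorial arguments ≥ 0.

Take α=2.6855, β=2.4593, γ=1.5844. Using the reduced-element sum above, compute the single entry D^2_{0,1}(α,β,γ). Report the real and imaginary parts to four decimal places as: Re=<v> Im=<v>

D^2_{0,1}(2.6855,2.4593,1.5844) = e^{-i·0·2.6855}·d^2_{0,1}(2.4593)·e^{-i·1·1.5844}. Compute d first:
Half-angle: c=0.334568, s=0.942372. N=√(2·2·6·1)=4.898979
Admissible k: 1..2 (factorial args all ≥0)
  k=1: (−1)^0·4.8990/(2)·0.3346^3·0.9424^1 = +0.086447
  k=2: (−1)^1·4.8990/(2)·0.3346^1·0.9424^3 = -0.685845
d^2_{0,1}(2.4593) = +0.086447 -0.685845 = -0.599399
Attach z-rotation phases: D = e^{-i(0)(2.6855)}·(-0.599399)·e^{-i(1)(1.5844)} = +0.008154+0.599343i

Re=0.0082 Im=0.5993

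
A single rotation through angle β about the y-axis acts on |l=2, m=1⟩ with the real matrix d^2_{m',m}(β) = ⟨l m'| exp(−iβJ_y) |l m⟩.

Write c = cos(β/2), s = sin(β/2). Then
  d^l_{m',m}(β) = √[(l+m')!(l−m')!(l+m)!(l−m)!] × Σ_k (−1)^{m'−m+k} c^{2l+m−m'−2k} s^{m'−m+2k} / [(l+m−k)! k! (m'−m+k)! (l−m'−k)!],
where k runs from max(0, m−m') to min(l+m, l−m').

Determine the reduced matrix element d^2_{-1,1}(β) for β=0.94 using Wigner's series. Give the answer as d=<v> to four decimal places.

d^2_{-1,1}(β=0.94) via Wigner's sum:
c=cos(0.94/2)=0.891568, s=sin(0.94/2)=0.452886; N=√[1·6·6·1]=6.000000
The bounds max(0,m−m')=2 and min(l+m,l−m')=3 give 2 terms
  k=2: (−1)^0·6.0000/(2)·0.8916^2·0.4529^2 = +0.489113
  k=3: (−1)^1·6.0000/(6)·0.8916^0·0.4529^4 = -0.042068
d^2_{-1,1}(0.94) = +0.489113 -0.042068 = +0.447044

d=0.4470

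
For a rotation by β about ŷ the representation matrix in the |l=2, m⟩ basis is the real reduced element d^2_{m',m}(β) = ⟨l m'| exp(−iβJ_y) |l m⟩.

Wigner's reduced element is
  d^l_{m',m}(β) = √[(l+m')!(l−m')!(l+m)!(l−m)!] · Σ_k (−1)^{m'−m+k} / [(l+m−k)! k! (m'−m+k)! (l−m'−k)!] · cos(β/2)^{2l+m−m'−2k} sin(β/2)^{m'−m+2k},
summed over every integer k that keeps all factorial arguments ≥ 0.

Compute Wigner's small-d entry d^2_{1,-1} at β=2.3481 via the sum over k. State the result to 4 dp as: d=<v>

d=-0.3426

d^2_{1,-1}(β=2.3481) via Wigner's sum:
c=cos(2.3481/2)=0.386419, s=sin(2.3481/2)=0.922323; N=√[6·1·1·6]=6.000000
k: max(0,(-1)−(1))=0 … min(2+(-1),2−(1))=1
  k=0: (−1)^2·6.0000/(2)·0.3864^2·0.9223^2 = +0.381071
  k=1: (−1)^3·6.0000/(6)·0.3864^0·0.9223^4 = -0.723656
d^2_{1,-1}(2.3481) = +0.381071 -0.723656 = -0.342586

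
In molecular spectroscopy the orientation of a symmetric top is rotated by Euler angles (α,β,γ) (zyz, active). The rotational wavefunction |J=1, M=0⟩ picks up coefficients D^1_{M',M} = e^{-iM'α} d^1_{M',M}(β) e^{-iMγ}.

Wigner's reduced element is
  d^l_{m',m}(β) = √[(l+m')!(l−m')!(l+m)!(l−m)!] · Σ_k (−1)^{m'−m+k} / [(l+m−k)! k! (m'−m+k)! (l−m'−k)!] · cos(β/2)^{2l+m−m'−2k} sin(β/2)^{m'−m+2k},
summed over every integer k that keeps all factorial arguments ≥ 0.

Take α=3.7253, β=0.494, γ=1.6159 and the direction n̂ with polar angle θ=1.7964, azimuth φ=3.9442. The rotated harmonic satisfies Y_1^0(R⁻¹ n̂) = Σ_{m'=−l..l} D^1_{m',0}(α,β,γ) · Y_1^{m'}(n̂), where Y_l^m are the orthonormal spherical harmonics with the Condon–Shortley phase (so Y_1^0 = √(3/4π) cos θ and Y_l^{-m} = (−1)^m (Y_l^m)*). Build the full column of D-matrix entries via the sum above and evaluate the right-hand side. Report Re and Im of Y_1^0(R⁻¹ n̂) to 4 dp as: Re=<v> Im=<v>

Re=0.1242 Im=0.0000

Need the full column D^1_{m',0} for m'=−1..1 at α=3.7253, β=0.494, γ=1.6159.
cos(β/2)=0.969650, sin(β/2)=0.244496
d^1_{-1,0}: single k=1 term ⇒ +0.335276;  D = -0.279762-0.184778i
d^1_{0,0}: k∈[0..1] ⇒ +0.940222 -0.059778 = +0.880443;  D = +0.880443+0.000000i
d^1_{1,0}: single k=0 term ⇒ -0.335276;  D = +0.279762-0.184778i
Y_1^{m'}(θ=1.7964,φ=3.9442) and Σ D·Y over m':
  (-0.2798-0.1848i)·(-0.2340+0.2422i)  (+0.8804+0.0000i)·(-0.1093+0.0000i)  (+0.2798-0.1848i)·(+0.2340+0.2422i)
Y_1^0(R⁻¹ n̂) = +0.124182+0.000000i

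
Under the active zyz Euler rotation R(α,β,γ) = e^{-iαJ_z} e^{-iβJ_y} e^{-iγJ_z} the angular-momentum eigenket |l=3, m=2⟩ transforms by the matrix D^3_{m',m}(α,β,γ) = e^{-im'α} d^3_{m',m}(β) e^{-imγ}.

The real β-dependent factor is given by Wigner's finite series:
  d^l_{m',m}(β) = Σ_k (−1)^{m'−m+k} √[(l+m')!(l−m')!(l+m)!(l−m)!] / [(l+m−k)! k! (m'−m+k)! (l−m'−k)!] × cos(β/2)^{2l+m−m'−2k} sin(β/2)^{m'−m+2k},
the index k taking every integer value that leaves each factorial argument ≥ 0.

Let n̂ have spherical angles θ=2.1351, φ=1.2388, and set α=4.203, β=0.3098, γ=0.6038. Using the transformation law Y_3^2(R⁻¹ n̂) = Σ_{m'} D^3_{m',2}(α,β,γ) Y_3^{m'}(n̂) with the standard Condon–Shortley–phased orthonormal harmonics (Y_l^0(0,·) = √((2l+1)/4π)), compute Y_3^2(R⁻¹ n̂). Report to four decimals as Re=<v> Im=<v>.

Re=-0.2402 Im=0.2202

Need the full column D^3_{m',2} for m'=−3..3 at α=4.203, β=0.3098, γ=0.6038.
cos(β/2)=0.988027, sin(β/2)=0.154281
d^3_{-3,2}: single k=5 term ⇒ +0.000212;  D = +0.000084-0.000194i
d^3_{-2,2}: k∈[4..5] ⇒ +0.002765 -0.000013 = +0.002752;  D = +0.001678+0.002181i
d^3_{-1,2}: k∈[3..4] ⇒ +0.022401 -0.000273 = +0.022128;  D = -0.021892+0.003223i
d^3_{0,2}: k∈[2..3] ⇒ +0.124240 -0.003029 = +0.121211;  D = +0.043062-0.113304i
d^3_{1,2}: k∈[1..2] ⇒ +0.459364 -0.022401 = +0.436963;  D = +0.280901+0.334711i
d^3_{2,2}: k∈[0..1] ⇒ +0.930278 -0.113415 = +0.816863;  D = -0.802344+0.153327i
d^3_{3,2}: single k=0 term ⇒ -0.355822;  D = -0.112121+0.337695i
Y_3^{m'}(θ=2.1351,φ=1.2388) and Σ D·Y over m':
  (+0.0001-0.0002i)·(-0.2112+0.1368i)  (+0.0017+0.0022i)·(+0.3073+0.2405i)  (-0.0219+0.0032i)·(+0.0383-0.1111i)  (+0.0431-0.1133i)·(+0.3133+0.0000i)  (+0.2809+0.3347i)·(-0.0383-0.1111i)  (-0.8023+0.1533i)·(+0.3073-0.2405i)  (-0.1121+0.3377i)·(+0.2112+0.1368i)
Y_3^2(R⁻¹ n̂) = -0.240176+0.220243i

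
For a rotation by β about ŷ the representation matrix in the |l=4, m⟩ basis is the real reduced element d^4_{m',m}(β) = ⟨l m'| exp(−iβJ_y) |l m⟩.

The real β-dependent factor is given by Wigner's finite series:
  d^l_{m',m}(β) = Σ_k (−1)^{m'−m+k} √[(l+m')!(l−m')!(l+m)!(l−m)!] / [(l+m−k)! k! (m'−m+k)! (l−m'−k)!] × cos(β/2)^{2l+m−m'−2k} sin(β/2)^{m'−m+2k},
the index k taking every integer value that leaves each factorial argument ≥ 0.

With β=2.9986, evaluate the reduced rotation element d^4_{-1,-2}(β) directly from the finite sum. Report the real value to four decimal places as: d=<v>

d^4_{-1,-2}(β=2.9986) via Wigner's sum:
With c≡cos(β/2)=0.071435 and s≡sin(β/2)=0.997445, N=[6·120·2·720]^{1/2}=1018.233765
The bounds max(0,m−m')=0 and min(l+m,l−m')=2 give 3 terms
  k=0: (−1)^1·1018.2338/(240)·0.0714^7·0.9974^1 = -0.000000
  k=1: (−1)^2·1018.2338/(48)·0.0714^5·0.9974^3 = +0.000039
  k=2: (−1)^3·1018.2338/(72)·0.0714^3·0.9974^5 = -0.005090
d^4_{-1,-2}(2.9986) = -0.000000 +0.000039 -0.005090 = -0.005051

d=-0.0051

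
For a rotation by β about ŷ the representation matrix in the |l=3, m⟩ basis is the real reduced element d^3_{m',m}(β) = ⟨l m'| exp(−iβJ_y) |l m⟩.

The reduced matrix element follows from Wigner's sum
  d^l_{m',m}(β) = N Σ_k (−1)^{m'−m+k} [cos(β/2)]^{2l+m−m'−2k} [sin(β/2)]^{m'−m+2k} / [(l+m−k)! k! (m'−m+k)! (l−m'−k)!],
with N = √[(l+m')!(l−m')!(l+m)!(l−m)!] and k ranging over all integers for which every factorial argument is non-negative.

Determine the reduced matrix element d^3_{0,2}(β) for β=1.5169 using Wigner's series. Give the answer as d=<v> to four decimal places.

d^3_{0,2}(β=1.5169) via Wigner's sum:
c=cos(1.5169/2)=0.725903, s=sin(1.5169/2)=0.687797; N=√[6·6·120·1]=65.726707
k∈{2,3} keeps every argument non-negative
  k=2: (−1)^0·65.7267/(12)·0.7259^4·0.6878^2 = +0.719442
  k=3: (−1)^1·65.7267/(12)·0.7259^2·0.6878^4 = -0.645891
d^3_{0,2}(1.5169) = +0.719442 -0.645891 = +0.073551

d=0.0736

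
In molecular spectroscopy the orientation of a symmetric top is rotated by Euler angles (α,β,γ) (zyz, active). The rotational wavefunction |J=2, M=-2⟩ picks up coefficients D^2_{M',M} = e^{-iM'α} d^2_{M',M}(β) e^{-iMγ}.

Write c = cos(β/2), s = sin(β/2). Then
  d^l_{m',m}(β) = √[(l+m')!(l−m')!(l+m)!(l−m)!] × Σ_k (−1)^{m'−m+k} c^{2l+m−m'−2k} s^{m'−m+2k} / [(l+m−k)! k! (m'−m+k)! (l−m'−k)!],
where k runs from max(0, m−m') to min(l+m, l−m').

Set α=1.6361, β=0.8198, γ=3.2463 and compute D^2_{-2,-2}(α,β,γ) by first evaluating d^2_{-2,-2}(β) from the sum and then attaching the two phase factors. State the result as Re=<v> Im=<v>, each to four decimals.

Re=-0.6671 Im=-0.2360

D^2_{-2,-2}(1.6361,0.8198,3.2463) = e^{-i·-2·1.6361}·d^2_{-2,-2}(0.8198)·e^{-i·-2·3.2463}. Compute d first:
c=cos(0.8198/2)=0.917161, s=sin(0.8198/2)=0.398518; N=√[1·24·1·24]=24.000000
The bounds max(0,m−m')=0 and min(l+m,l−m')=0 give 1 term
  k=0: (−1)^0·24.0000/(24)·0.9172^4·0.3985^0 = +0.707590
d^2_{-2,-2}(0.8198) = +0.707590
D = (-0.991483-0.130236i)·(+0.707590)·(+0.978153+0.207887i) = -0.667079-0.235987i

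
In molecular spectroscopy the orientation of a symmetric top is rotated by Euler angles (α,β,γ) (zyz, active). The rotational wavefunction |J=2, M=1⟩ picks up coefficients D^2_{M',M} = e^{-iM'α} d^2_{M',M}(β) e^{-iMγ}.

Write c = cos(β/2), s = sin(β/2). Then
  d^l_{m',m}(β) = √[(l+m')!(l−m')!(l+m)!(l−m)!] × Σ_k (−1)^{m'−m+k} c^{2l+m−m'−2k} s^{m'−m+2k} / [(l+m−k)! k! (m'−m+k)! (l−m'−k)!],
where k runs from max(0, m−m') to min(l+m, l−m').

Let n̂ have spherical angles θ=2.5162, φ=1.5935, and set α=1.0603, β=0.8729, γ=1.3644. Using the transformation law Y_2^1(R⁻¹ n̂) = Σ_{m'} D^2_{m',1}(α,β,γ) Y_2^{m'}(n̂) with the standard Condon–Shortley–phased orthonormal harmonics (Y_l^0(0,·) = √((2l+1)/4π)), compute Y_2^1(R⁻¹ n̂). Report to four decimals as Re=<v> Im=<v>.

Re=0.0505 Im=-0.0899

Need the full column D^2_{m',1} for m'=−2..2 at α=1.0603, β=0.8729, γ=1.3644.
cos(β/2)=0.906258, sin(β/2)=0.422725
d^2_{-2,1}: single k=3 term ⇒ +0.136916;  D = +0.099600+0.093947i
d^2_{-1,1}: k∈[2..3] ⇒ +0.440292 -0.031932 = +0.408360;  D = +0.389623-0.122277i
d^2_{0,1}: k∈[1..2] ⇒ +0.770707 -0.167688 = +0.603019;  D = +0.123579-0.590220i
d^2_{1,1}: k∈[0..1] ⇒ +0.674540 -0.440292 = +0.234248;  D = -0.176588-0.153911i
d^2_{2,1}: single k=0 term ⇒ -0.629279;  D = +0.592538-0.211877i
Y_2^{m'}(θ=2.5162,φ=1.5935) and Σ D·Y over m':
  (+0.0996+0.0939i)·(-0.1322+0.0060i)  (+0.3896-0.1223i)·(+0.0083+0.3666i)  (+0.1236-0.5902i)·(+0.3065+0.0000i)  (-0.1766-0.1539i)·(-0.0083+0.3666i)  (+0.5925-0.2119i)·(-0.1322-0.0060i)
Y_2^1(R⁻¹ n̂) = +0.050466-0.089924i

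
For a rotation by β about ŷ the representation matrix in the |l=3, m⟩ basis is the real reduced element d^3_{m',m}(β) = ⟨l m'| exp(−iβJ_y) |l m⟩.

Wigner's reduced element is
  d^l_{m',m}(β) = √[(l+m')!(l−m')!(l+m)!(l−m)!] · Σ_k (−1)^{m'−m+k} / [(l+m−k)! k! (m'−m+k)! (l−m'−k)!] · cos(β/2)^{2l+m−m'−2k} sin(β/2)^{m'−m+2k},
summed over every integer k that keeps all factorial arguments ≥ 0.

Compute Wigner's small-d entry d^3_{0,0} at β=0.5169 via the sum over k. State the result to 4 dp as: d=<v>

d=0.3386

d^3_{0,0}(β=0.5169) via Wigner's sum:
Half-angle: c=0.966787, s=0.255582. N=√(6·6·6·6)=36.000000
The bounds max(0,m−m')=0 and min(l+m,l−m')=3 give 4 terms
  k=0: (−1)^0·36.0000/(36)·0.9668^6·0.2556^0 = +0.816555
  k=1: (−1)^1·36.0000/(4)·0.9668^4·0.2556^2 = -0.513603
  k=2: (−1)^2·36.0000/(4)·0.9668^2·0.2556^4 = +0.035894
  k=3: (−1)^3·36.0000/(36)·0.9668^0·0.2556^6 = -0.000279
d^3_{0,0}(0.5169) = +0.816555 -0.513603 +0.035894 -0.000279 = +0.338568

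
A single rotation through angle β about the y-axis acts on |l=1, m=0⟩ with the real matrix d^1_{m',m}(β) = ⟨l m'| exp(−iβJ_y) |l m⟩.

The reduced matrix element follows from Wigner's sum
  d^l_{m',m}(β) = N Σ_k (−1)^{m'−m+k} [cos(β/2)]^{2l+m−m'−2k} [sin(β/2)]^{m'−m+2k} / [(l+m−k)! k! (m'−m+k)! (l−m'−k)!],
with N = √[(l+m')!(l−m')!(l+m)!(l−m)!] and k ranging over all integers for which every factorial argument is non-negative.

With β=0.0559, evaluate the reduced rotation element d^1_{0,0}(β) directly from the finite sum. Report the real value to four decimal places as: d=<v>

d^1_{0,0}(β=0.0559) via Wigner's sum:
c=cos(0.0559/2)=0.999609, s=sin(0.0559/2)=0.027946; N=√[1·1·1·1]=1.000000
The bounds max(0,m−m')=0 and min(l+m,l−m')=1 give 2 terms
  k=0: (−1)^0·1.0000/(1)·0.9996^2·0.0279^0 = +0.999219
  k=1: (−1)^1·1.0000/(1)·0.9996^0·0.0279^2 = -0.000781
d^1_{0,0}(0.0559) = +0.999219 -0.000781 = +0.998438

d=0.9984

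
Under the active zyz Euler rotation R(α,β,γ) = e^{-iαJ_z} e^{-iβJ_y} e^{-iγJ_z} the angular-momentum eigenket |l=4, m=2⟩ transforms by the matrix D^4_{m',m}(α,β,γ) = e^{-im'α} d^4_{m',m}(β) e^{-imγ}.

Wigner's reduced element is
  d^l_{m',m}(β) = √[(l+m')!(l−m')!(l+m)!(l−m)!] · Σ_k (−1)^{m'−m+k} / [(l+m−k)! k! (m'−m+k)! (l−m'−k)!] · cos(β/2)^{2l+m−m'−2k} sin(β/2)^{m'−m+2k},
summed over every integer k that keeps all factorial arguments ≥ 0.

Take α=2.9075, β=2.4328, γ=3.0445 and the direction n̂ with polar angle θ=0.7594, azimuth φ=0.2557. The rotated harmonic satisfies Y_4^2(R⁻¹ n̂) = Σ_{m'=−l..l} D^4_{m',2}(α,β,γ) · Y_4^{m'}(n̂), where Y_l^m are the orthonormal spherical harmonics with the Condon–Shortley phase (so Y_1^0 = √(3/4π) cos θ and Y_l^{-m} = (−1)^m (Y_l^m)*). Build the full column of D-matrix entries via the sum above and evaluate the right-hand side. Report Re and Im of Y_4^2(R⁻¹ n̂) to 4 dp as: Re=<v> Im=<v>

Re=-0.1835 Im=-0.0235

Need the full column D^4_{m',2} for m'=−4..4 at α=2.9075, β=2.4328, γ=3.0445.
cos(β/2)=0.347024, sin(β/2)=0.937856
d^4_{-4,2}: single k=6 term ⇒ +0.433627;  D = +0.319580-0.293088i
d^4_{-3,2}: k∈[5..6] ⇒ +0.340366 -0.828662 = -0.488296;  D = +0.426612-0.237562i
d^4_{-2,2}: k∈[4..6] ⇒ +0.168297 -0.983373 +0.598535 = -0.216541;  D = -0.208463+0.058593i
d^4_{-1,2}: k∈[3..5] ⇒ +0.058711 -0.643231 +0.939615 = +0.355095;  D = -0.354812+0.014167i
d^4_{0,2}: k∈[2..4] ⇒ +0.014573 -0.283840 +0.777425 = +0.508157;  D = +0.498607+0.098058i
d^4_{1,2}: k∈[1..3] ⇒ +0.002412 -0.088067 +0.428821 = +0.343165;  D = -0.312171-0.142518i
d^4_{2,2}: k∈[0..2] ⇒ +0.000210 -0.018434 +0.168297 = +0.150073;  D = +0.118338+0.092293i
d^4_{3,2}: k∈[0..1] ⇒ -0.002127 +0.046601 = +0.044474;  D = -0.027769-0.034740i
d^4_{4,2}: single k=0 term ⇒ +0.008129;  D = +0.003464+0.007353i
Y_4^{m'}(θ=0.7594,φ=0.2557) and Σ D·Y over m':
  (+0.3196-0.2931i)·(+0.0518-0.0849i)  (+0.4266-0.2376i)·(+0.2133-0.2056i)  (-0.2085+0.0586i)·(+0.3709-0.2081i)  (-0.3548+0.0142i)·(+0.1558-0.0407i)  (+0.4986+0.0981i)·(-0.3276+0.0000i)  (-0.3122-0.1425i)·(-0.1558-0.0407i)  (+0.1183+0.0923i)·(+0.3709+0.2081i)  (-0.0278-0.0347i)·(-0.2133-0.2056i)  (+0.0035+0.0074i)·(+0.0518+0.0849i)
Y_4^2(R⁻¹ n̂) = -0.183478-0.023452i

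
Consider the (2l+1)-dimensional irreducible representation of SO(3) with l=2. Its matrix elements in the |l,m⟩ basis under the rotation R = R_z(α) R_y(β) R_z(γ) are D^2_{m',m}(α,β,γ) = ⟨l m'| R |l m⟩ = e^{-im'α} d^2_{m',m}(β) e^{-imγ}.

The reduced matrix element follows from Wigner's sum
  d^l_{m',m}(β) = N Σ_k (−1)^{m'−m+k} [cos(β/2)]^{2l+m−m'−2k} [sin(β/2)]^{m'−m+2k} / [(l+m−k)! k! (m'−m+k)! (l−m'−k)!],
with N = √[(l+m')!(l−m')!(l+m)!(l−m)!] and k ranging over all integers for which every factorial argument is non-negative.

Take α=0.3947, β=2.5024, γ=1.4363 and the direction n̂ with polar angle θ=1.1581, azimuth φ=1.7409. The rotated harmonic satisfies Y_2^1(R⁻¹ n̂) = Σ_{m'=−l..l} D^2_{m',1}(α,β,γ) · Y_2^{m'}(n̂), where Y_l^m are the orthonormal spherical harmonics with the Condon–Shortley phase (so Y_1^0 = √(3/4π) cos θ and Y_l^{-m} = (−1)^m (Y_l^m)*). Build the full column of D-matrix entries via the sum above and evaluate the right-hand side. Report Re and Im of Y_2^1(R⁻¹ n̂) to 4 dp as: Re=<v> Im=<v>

Re=0.1285 Im=0.0803

Need the full column D^2_{m',1} for m'=−2..2 at α=0.3947, β=2.5024, γ=1.4363.
cos(β/2)=0.314183, sin(β/2)=0.949362
d^2_{-2,1}: single k=3 term ⇒ +0.537662;  D = +0.429030-0.324057i
d^2_{-1,1}: k∈[2..3] ⇒ +0.266902 -0.812322 = -0.545420;  D = -0.275350+0.470813i
d^2_{0,1}: k∈[1..2] ⇒ +0.072120 -0.658498 = -0.586378;  D = -0.078628+0.581083i
d^2_{1,1}: k∈[0..1] ⇒ +0.009744 -0.266902 = -0.257158;  D = +0.066161+0.248501i
d^2_{2,1}: single k=0 term ⇒ -0.058886;  D = +0.035866+0.046703i
Y_2^{m'}(θ=1.1581,φ=1.7409) and Σ D·Y over m':
  (+0.4290-0.3241i)·(-0.3056+0.1082i)  (-0.2753+0.4708i)·(-0.0480-0.2797i)  (-0.0786+0.5811i)·(-0.1632+0.0000i)  (+0.0662+0.2485i)·(+0.0480-0.2797i)  (+0.0359+0.0467i)·(-0.3056-0.1082i)
Y_2^1(R⁻¹ n̂) = +0.128512+0.080285i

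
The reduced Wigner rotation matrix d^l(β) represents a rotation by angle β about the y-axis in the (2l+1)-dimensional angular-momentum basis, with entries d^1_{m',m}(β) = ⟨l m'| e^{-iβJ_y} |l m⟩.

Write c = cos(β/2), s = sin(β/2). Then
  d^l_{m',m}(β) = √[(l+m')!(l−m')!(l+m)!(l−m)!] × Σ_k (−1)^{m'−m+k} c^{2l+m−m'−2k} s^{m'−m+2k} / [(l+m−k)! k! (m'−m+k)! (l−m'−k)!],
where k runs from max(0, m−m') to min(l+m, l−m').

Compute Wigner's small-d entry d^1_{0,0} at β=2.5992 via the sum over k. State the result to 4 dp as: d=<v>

d^1_{0,0}(β=2.5992) via Wigner's sum:
c=cos(2.5992/2)=0.267884, s=sin(2.5992/2)=0.963451; N=√[1·1·1·1]=1.000000
k: max(0,(0)−(0))=0 … min(1+(0),1−(0))=1
  k=0: (−1)^0·1.0000/(1)·0.2679^2·0.9635^0 = +0.071762
  k=1: (−1)^1·1.0000/(1)·0.2679^0·0.9635^2 = -0.928238
d^1_{0,0}(2.5992) = +0.071762 -0.928238 = -0.856476

d=-0.8565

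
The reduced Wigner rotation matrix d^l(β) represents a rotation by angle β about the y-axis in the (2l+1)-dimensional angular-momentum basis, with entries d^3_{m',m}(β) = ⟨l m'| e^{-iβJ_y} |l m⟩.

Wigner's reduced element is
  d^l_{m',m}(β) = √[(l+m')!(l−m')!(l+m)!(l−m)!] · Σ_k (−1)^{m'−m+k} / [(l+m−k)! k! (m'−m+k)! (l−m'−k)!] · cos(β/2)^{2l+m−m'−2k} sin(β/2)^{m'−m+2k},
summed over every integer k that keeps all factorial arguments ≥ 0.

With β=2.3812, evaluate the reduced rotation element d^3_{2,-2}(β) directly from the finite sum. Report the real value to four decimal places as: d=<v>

d=-0.1291

d^3_{2,-2}(β=2.3812) via Wigner's sum:
Half-angle: c=0.371103, s=0.928592. N=√(120·1·1·120)=120.000000
The bounds max(0,m−m')=0 and min(l+m,l−m')=1 give 2 terms
  k=0: (−1)^4·120.0000/(24)·0.3711^2·0.9286^4 = +0.511986
  k=1: (−1)^5·120.0000/(120)·0.3711^0·0.9286^6 = -0.641134
d^3_{2,-2}(2.3812) = +0.511986 -0.641134 = -0.129149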